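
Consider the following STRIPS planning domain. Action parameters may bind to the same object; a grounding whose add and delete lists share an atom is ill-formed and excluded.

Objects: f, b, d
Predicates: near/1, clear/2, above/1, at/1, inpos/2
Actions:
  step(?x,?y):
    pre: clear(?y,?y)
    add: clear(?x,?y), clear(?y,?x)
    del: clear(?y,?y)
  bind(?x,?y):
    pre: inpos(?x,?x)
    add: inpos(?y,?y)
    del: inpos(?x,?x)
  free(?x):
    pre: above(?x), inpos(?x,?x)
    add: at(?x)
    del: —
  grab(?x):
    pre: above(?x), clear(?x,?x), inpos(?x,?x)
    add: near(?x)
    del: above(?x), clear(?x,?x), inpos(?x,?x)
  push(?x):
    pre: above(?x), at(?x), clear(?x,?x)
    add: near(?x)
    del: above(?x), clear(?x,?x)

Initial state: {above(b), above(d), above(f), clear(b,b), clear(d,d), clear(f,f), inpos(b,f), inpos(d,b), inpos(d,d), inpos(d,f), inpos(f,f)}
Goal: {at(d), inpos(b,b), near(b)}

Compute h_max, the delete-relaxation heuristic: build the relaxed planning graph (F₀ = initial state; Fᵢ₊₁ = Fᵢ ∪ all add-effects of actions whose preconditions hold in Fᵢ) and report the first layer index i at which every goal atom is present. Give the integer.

2

F0 = init (11 atoms)
F1 = F0 ∪ {at(d), at(f), clear(b,d), clear(b,f), clear(d,b), clear(d,f), clear(f,b), clear(f,d), inpos(b,b), near(d), near(f)}  (22 atoms)
F2 = F1 ∪ {at(b), near(b)}  (24 atoms)
goal ⊆ F2  ⇒  h_max = 2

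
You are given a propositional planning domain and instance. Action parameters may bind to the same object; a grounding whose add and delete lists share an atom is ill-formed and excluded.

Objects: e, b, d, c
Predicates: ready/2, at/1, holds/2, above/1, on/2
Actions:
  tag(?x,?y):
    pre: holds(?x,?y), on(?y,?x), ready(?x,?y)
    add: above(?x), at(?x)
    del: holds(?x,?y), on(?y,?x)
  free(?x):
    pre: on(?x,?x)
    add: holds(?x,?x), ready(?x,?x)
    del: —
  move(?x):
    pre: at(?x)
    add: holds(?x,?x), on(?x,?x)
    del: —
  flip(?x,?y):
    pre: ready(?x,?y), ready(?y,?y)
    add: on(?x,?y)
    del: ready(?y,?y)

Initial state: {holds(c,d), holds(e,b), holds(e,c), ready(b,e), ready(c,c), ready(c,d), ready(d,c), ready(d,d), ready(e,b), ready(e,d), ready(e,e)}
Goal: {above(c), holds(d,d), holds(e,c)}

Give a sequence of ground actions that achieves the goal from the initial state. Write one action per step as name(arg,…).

flip(d,d); free(d); flip(d,c); tag(c,d)

1. flip(d,d)  →  {holds(c,d), holds(e,b), holds(e,c), on(d,d), ready(b,e), ready(c,c), ready(c,d), ready(d,c), ready(e,b), ready(e,d), ready(e,e)}
2. free(d)  →  {holds(c,d), holds(d,d), holds(e,b), holds(e,c), on(d,d), ready(b,e), ready(c,c), ready(c,d), ready(d,c), ready(d,d), ready(e,b), ready(e,d), ready(e,e)}
3. flip(d,c)  →  {holds(c,d), holds(d,d), holds(e,b), holds(e,c), on(d,c), on(d,d), ready(b,e), ready(c,d), ready(d,c), ready(d,d), ready(e,b), ready(e,d), ready(e,e)}
4. tag(c,d)  →  {above(c), at(c), holds(d,d), holds(e,b), holds(e,c), on(d,d), ready(b,e), ready(c,d), ready(d,c), ready(d,d), ready(e,b), ready(e,d), ready(e,e)}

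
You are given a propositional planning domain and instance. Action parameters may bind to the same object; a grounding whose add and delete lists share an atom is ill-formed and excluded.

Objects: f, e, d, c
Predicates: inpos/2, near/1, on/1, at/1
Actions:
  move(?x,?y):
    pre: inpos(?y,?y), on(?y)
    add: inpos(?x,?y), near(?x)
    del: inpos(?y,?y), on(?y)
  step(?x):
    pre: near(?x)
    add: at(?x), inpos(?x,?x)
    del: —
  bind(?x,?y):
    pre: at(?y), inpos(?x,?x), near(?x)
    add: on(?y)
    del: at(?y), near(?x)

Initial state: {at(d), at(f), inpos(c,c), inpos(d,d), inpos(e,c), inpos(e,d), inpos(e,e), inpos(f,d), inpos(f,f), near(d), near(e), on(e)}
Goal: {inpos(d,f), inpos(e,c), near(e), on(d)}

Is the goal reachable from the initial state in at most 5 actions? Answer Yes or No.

1. bind(d,f)  →  {at(d), inpos(c,c), inpos(d,d), inpos(e,c), inpos(e,d), inpos(e,e), inpos(f,d), inpos(f,f), near(e), on(e), on(f)}
2. move(d,f)  →  {at(d), inpos(c,c), inpos(d,d), inpos(d,f), inpos(e,c), inpos(e,d), inpos(e,e), inpos(f,d), near(d), near(e), on(e)}
3. bind(d,d)  →  {inpos(c,c), inpos(d,d), inpos(d,f), inpos(e,c), inpos(e,d), inpos(e,e), inpos(f,d), near(e), on(d), on(e)}
optimal plan length = 3; 3 ≤ 5

Yes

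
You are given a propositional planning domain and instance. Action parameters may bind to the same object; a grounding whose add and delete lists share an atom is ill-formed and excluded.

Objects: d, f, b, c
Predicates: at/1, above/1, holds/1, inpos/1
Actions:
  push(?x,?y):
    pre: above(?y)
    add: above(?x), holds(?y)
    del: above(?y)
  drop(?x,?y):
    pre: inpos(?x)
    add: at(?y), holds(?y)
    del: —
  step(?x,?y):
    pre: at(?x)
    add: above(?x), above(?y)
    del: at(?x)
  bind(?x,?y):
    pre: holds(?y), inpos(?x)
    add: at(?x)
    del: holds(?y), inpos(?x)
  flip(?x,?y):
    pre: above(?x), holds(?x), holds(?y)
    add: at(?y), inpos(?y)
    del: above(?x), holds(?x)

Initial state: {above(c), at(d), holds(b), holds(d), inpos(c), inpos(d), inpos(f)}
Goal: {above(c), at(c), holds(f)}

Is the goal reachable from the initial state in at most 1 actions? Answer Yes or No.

No

1. drop(d,f)  →  {above(c), at(d), at(f), holds(b), holds(d), holds(f), inpos(c), inpos(d), inpos(f)}
2. drop(d,c)  →  {above(c), at(c), at(d), at(f), holds(b), holds(c), holds(d), holds(f), inpos(c), inpos(d), inpos(f)}
optimal plan length = 2; 2 > 1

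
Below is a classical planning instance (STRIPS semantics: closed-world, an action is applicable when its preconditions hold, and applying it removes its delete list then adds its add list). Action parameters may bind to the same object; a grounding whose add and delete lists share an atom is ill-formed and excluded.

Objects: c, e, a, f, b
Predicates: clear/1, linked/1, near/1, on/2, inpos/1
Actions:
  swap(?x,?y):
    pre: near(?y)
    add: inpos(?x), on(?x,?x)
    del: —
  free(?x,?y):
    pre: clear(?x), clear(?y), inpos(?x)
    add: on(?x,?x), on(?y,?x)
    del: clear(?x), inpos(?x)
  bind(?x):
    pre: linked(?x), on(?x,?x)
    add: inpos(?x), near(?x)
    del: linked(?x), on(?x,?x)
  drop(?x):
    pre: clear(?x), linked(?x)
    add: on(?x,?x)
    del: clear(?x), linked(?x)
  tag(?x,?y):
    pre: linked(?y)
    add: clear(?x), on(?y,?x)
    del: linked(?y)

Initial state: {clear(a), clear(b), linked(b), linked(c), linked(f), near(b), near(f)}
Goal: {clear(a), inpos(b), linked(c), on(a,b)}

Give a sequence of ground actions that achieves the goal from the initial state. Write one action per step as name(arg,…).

1. swap(b,f)  →  {clear(a), clear(b), inpos(b), linked(b), linked(c), linked(f), near(b), near(f), on(b,b)}
2. free(b,a)  →  {clear(a), linked(b), linked(c), linked(f), near(b), near(f), on(a,b), on(b,b)}
3. swap(b,f)  →  {clear(a), inpos(b), linked(b), linked(c), linked(f), near(b), near(f), on(a,b), on(b,b)}

swap(b,f); free(b,a); swap(b,f)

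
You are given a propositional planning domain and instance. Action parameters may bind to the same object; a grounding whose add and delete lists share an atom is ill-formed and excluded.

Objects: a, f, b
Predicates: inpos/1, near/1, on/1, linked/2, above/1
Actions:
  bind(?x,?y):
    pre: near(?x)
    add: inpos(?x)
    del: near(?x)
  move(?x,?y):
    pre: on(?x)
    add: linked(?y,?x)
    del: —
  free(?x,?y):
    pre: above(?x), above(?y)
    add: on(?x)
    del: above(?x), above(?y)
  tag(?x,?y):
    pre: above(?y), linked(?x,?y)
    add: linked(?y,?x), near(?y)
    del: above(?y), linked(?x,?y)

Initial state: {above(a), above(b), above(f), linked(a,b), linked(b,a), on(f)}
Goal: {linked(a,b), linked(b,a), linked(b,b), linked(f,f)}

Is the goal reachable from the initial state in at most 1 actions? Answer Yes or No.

1. move(f,f)  →  {above(a), above(b), above(f), linked(a,b), linked(b,a), linked(f,f), on(f)}
2. free(b,a)  →  {above(f), linked(a,b), linked(b,a), linked(f,f), on(b), on(f)}
3. move(b,b)  →  {above(f), linked(a,b), linked(b,a), linked(b,b), linked(f,f), on(b), on(f)}
optimal plan length = 3; 3 > 1

No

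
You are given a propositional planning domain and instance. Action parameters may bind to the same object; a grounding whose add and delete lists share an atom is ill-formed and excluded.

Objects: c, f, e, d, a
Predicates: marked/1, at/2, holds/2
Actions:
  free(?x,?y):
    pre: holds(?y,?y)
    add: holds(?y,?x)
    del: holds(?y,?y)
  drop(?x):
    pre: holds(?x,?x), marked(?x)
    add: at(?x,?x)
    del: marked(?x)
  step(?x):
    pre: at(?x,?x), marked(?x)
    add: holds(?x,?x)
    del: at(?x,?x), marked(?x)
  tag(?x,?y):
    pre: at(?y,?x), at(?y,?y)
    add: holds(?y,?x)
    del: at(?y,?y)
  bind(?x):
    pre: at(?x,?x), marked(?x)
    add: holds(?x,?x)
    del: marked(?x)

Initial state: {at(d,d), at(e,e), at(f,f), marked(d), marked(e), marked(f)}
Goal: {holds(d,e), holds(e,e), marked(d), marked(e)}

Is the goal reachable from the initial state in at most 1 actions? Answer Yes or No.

1. tag(e,e)  →  {at(d,d), at(f,f), holds(e,e), marked(d), marked(e), marked(f)}
2. tag(d,d)  →  {at(f,f), holds(d,d), holds(e,e), marked(d), marked(e), marked(f)}
3. free(e,d)  →  {at(f,f), holds(d,e), holds(e,e), marked(d), marked(e), marked(f)}
optimal plan length = 3; 3 > 1

No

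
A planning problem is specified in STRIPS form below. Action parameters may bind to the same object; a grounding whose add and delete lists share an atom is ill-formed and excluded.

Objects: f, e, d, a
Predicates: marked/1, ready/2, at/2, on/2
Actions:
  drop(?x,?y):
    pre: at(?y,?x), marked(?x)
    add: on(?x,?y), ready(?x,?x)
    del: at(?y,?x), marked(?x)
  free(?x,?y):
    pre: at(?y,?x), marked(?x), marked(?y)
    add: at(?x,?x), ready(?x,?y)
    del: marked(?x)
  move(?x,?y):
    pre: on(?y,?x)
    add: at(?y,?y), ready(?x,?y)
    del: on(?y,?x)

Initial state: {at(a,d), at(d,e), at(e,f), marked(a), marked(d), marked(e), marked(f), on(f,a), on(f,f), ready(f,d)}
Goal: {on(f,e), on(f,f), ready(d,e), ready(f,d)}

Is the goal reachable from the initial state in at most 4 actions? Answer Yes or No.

1. drop(f,e)  →  {at(a,d), at(d,e), marked(a), marked(d), marked(e), on(f,a), on(f,e), on(f,f), ready(f,d), ready(f,f)}
2. drop(e,d)  →  {at(a,d), marked(a), marked(d), on(e,d), on(f,a), on(f,e), on(f,f), ready(e,e), ready(f,d), ready(f,f)}
3. move(d,e)  →  {at(a,d), at(e,e), marked(a), marked(d), on(f,a), on(f,e), on(f,f), ready(d,e), ready(e,e), ready(f,d), ready(f,f)}
optimal plan length = 3; 3 ≤ 4

Yes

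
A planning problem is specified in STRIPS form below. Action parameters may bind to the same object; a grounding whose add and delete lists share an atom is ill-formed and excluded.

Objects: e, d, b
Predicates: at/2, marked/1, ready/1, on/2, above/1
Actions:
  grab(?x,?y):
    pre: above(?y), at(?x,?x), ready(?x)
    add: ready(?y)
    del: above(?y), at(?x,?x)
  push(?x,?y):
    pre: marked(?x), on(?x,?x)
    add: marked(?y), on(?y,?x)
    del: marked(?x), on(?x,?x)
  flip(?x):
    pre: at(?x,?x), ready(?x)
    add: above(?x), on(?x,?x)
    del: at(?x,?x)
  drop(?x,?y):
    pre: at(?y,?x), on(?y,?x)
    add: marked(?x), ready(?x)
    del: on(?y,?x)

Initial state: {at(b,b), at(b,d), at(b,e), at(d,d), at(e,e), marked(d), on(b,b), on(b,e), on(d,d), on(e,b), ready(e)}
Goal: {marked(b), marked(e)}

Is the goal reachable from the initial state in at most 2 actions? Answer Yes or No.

Yes

1. push(d,e)  →  {at(b,b), at(b,d), at(b,e), at(d,d), at(e,e), marked(e), on(b,b), on(b,e), on(e,b), on(e,d), ready(e)}
2. drop(b,b)  →  {at(b,b), at(b,d), at(b,e), at(d,d), at(e,e), marked(b), marked(e), on(b,e), on(e,b), on(e,d), ready(b), ready(e)}
optimal plan length = 2; 2 ≤ 2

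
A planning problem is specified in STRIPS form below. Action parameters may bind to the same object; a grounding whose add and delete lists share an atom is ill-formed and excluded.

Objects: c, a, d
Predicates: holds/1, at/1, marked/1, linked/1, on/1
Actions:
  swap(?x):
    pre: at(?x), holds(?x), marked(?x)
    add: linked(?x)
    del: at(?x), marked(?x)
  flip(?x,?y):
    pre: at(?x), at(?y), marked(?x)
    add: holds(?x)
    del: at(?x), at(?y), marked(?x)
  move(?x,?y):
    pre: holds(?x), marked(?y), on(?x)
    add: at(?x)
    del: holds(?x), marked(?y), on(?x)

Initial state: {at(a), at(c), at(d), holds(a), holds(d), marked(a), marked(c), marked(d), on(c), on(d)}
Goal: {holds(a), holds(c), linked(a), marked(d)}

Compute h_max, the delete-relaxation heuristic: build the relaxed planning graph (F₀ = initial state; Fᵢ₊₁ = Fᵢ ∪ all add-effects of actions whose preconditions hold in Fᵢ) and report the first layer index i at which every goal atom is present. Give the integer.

F0 = init (10 atoms)
F1 = F0 ∪ {holds(c), linked(a), linked(d)}  (13 atoms)
goal ⊆ F1  ⇒  h_max = 1

1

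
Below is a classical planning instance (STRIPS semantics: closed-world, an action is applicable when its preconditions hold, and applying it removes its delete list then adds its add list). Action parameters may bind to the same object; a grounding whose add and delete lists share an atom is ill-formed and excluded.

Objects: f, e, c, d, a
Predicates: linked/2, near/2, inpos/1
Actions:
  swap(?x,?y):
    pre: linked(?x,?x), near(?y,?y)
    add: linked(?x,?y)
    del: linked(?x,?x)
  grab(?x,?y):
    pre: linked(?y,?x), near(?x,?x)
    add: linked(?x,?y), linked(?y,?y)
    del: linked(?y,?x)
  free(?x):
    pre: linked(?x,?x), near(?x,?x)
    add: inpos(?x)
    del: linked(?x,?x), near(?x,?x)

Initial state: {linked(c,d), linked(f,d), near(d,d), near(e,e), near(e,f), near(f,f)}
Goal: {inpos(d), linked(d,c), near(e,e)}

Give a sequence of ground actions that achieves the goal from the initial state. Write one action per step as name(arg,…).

1. grab(d,f)  →  {linked(c,d), linked(d,f), linked(f,f), near(d,d), near(e,e), near(e,f), near(f,f)}
2. grab(f,d)  →  {linked(c,d), linked(d,d), linked(f,d), linked(f,f), near(d,d), near(e,e), near(e,f), near(f,f)}
3. grab(d,c)  →  {linked(c,c), linked(d,c), linked(d,d), linked(f,d), linked(f,f), near(d,d), near(e,e), near(e,f), near(f,f)}
4. free(d)  →  {inpos(d), linked(c,c), linked(d,c), linked(f,d), linked(f,f), near(e,e), near(e,f), near(f,f)}

grab(d,f); grab(f,d); grab(d,c); free(d)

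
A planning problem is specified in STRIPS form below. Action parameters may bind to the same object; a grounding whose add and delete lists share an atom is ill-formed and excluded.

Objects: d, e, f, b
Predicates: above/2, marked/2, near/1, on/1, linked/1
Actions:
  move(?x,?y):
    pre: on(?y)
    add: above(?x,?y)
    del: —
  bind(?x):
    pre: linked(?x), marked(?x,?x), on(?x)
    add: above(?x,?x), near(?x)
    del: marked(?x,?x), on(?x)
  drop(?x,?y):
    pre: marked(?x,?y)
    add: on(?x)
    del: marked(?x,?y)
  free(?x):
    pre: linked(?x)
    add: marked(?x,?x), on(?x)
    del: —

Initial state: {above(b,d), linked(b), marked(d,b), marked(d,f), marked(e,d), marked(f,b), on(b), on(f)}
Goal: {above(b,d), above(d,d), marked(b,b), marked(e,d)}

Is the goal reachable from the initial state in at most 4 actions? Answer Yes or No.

1. drop(d,f)  →  {above(b,d), linked(b), marked(d,b), marked(e,d), marked(f,b), on(b), on(d), on(f)}
2. move(d,d)  →  {above(b,d), above(d,d), linked(b), marked(d,b), marked(e,d), marked(f,b), on(b), on(d), on(f)}
3. free(b)  →  {above(b,d), above(d,d), linked(b), marked(b,b), marked(d,b), marked(e,d), marked(f,b), on(b), on(d), on(f)}
optimal plan length = 3; 3 ≤ 4

Yes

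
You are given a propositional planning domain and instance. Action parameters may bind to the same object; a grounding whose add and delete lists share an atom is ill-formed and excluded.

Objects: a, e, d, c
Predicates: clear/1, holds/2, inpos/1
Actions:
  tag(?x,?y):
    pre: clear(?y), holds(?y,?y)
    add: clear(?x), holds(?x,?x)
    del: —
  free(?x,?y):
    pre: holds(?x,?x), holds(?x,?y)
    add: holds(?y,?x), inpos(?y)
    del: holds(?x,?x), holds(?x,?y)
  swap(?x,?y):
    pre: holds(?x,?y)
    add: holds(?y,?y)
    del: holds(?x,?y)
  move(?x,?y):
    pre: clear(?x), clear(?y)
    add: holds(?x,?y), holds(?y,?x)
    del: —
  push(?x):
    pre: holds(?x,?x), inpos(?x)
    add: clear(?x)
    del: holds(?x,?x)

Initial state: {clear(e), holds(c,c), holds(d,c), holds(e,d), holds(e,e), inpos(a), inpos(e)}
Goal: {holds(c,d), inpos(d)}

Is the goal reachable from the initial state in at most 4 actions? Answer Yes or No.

Yes

1. tag(d,e)  →  {clear(d), clear(e), holds(c,c), holds(d,c), holds(d,d), holds(e,d), holds(e,e), inpos(a), inpos(e)}
2. free(e,d)  →  {clear(d), clear(e), holds(c,c), holds(d,c), holds(d,d), holds(d,e), inpos(a), inpos(d), inpos(e)}
3. free(d,c)  →  {clear(d), clear(e), holds(c,c), holds(c,d), holds(d,e), inpos(a), inpos(c), inpos(d), inpos(e)}
optimal plan length = 3; 3 ≤ 4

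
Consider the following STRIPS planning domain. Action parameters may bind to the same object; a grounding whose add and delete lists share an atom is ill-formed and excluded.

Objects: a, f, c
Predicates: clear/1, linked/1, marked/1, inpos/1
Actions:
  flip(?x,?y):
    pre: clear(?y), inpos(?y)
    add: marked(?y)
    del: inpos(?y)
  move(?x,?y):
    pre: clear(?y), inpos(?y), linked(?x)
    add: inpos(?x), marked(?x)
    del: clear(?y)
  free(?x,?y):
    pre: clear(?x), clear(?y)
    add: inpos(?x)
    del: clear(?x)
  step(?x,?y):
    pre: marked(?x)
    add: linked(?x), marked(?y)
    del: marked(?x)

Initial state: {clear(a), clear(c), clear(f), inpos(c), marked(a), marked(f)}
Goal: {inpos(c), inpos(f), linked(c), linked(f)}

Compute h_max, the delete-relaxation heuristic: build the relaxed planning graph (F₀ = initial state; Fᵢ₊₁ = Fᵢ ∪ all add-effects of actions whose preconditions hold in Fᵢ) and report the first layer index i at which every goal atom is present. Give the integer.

2

F0 = init (6 atoms)
F1 = F0 ∪ {inpos(a), inpos(f), linked(a), linked(f), marked(c)}  (11 atoms)
F2 = F1 ∪ {linked(c)}  (12 atoms)
goal ⊆ F2  ⇒  h_max = 2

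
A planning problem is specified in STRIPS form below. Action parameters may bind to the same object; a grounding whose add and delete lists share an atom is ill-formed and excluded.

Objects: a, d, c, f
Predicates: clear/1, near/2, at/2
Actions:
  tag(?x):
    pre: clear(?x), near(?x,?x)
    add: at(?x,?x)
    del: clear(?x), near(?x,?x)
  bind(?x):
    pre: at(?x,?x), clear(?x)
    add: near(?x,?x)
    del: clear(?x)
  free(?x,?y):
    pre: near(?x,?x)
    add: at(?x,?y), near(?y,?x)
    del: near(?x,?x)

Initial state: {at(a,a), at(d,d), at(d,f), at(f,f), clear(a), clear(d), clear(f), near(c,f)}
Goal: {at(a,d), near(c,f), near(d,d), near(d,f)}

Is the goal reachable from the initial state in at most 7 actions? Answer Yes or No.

1. bind(a)  →  {at(a,a), at(d,d), at(d,f), at(f,f), clear(d), clear(f), near(a,a), near(c,f)}
2. bind(d)  →  {at(a,a), at(d,d), at(d,f), at(f,f), clear(f), near(a,a), near(c,f), near(d,d)}
3. bind(f)  →  {at(a,a), at(d,d), at(d,f), at(f,f), near(a,a), near(c,f), near(d,d), near(f,f)}
4. free(a,d)  →  {at(a,a), at(a,d), at(d,d), at(d,f), at(f,f), near(c,f), near(d,a), near(d,d), near(f,f)}
5. free(f,d)  →  {at(a,a), at(a,d), at(d,d), at(d,f), at(f,d), at(f,f), near(c,f), near(d,a), near(d,d), near(d,f)}
optimal plan length = 5; 5 ≤ 7

Yes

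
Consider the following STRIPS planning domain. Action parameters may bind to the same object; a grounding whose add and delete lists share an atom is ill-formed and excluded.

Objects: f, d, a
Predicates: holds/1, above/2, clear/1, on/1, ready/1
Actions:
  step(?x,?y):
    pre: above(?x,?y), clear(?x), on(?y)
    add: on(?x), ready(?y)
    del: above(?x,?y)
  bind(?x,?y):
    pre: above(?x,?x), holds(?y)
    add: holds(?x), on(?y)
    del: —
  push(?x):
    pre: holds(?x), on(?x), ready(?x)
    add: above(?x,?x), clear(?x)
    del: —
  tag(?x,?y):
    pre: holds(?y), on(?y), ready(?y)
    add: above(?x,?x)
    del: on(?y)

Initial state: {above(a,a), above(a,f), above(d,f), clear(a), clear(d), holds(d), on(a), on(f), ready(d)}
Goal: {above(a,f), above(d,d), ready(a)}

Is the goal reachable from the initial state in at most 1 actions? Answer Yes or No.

No

1. step(d,f)  →  {above(a,a), above(a,f), clear(a), clear(d), holds(d), on(a), on(d), on(f), ready(d), ready(f)}
2. step(a,a)  →  {above(a,f), clear(a), clear(d), holds(d), on(a), on(d), on(f), ready(a), ready(d), ready(f)}
3. push(d)  →  {above(a,f), above(d,d), clear(a), clear(d), holds(d), on(a), on(d), on(f), ready(a), ready(d), ready(f)}
optimal plan length = 3; 3 > 1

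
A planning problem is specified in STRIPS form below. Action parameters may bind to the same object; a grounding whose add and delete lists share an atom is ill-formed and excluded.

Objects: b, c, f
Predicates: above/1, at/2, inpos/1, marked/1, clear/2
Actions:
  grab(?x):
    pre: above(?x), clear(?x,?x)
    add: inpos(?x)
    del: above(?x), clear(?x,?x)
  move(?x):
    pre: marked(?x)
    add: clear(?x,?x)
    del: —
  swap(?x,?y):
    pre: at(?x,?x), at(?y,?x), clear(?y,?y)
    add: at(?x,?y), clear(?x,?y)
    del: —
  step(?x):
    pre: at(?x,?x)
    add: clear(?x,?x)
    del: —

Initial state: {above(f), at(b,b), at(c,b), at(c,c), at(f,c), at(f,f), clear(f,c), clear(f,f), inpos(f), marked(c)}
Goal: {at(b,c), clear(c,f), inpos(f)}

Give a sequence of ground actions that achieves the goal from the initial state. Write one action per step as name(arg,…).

1. move(c)  →  {above(f), at(b,b), at(c,b), at(c,c), at(f,c), at(f,f), clear(c,c), clear(f,c), clear(f,f), inpos(f), marked(c)}
2. swap(b,c)  →  {above(f), at(b,b), at(b,c), at(c,b), at(c,c), at(f,c), at(f,f), clear(b,c), clear(c,c), clear(f,c), clear(f,f), inpos(f), marked(c)}
3. swap(c,f)  →  {above(f), at(b,b), at(b,c), at(c,b), at(c,c), at(c,f), at(f,c), at(f,f), clear(b,c), clear(c,c), clear(c,f), clear(f,c), clear(f,f), inpos(f), marked(c)}

move(c); swap(b,c); swap(c,f)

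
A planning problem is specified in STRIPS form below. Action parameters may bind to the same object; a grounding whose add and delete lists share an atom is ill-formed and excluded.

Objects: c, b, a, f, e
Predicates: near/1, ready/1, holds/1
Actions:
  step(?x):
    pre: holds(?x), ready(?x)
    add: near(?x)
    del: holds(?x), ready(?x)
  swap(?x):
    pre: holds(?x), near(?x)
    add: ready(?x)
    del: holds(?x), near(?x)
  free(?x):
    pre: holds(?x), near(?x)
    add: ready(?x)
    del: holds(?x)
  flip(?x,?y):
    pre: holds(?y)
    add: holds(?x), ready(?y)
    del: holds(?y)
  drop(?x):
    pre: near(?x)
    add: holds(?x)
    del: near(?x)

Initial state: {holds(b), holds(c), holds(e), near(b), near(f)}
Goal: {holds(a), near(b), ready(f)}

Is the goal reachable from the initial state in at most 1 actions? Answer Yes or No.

No

1. flip(f,c)  →  {holds(b), holds(e), holds(f), near(b), near(f), ready(c)}
2. flip(a,f)  →  {holds(a), holds(b), holds(e), near(b), near(f), ready(c), ready(f)}
optimal plan length = 2; 2 > 1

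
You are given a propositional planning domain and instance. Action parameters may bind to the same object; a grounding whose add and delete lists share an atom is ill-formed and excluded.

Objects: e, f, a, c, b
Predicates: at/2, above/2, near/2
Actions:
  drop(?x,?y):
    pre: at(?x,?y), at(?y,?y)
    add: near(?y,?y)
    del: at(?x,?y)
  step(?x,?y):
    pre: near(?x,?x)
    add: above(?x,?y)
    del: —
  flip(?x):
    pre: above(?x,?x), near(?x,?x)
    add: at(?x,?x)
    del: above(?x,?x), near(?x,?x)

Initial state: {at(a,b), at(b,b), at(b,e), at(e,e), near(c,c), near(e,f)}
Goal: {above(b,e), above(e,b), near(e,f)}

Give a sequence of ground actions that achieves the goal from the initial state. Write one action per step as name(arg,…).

1. drop(e,e)  →  {at(a,b), at(b,b), at(b,e), near(c,c), near(e,e), near(e,f)}
2. drop(a,b)  →  {at(b,b), at(b,e), near(b,b), near(c,c), near(e,e), near(e,f)}
3. step(e,b)  →  {above(e,b), at(b,b), at(b,e), near(b,b), near(c,c), near(e,e), near(e,f)}
4. step(b,e)  →  {above(b,e), above(e,b), at(b,b), at(b,e), near(b,b), near(c,c), near(e,e), near(e,f)}

drop(e,e); drop(a,b); step(e,b); step(b,e)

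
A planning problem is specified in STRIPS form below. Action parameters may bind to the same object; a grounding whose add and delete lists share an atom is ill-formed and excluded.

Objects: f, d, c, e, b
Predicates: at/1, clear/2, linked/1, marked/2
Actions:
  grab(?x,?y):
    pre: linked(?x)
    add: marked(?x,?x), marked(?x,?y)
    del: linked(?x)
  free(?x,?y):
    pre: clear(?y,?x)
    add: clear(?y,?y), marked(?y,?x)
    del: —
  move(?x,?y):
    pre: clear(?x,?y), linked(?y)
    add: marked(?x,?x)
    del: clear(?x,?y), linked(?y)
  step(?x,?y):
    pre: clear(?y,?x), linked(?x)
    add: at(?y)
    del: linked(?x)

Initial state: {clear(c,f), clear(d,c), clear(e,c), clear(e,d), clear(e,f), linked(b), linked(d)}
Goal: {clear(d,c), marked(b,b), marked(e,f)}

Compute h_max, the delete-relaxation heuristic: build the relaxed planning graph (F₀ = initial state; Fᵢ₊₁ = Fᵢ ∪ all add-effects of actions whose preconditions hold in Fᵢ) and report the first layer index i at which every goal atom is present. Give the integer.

F0 = init (7 atoms)
F1 = F0 ∪ {at(e), clear(c,c), clear(d,d), clear(e,e), marked(b,b), marked(b,c), marked(b,d), marked(b,e), marked(b,f), marked(c,f), marked(d,b), marked(d,c), marked(d,d), marked(d,e), marked(d,f), marked(e,c), marked(e,d), marked(e,e), marked(e,f)}  (26 atoms)
goal ⊆ F1  ⇒  h_max = 1

1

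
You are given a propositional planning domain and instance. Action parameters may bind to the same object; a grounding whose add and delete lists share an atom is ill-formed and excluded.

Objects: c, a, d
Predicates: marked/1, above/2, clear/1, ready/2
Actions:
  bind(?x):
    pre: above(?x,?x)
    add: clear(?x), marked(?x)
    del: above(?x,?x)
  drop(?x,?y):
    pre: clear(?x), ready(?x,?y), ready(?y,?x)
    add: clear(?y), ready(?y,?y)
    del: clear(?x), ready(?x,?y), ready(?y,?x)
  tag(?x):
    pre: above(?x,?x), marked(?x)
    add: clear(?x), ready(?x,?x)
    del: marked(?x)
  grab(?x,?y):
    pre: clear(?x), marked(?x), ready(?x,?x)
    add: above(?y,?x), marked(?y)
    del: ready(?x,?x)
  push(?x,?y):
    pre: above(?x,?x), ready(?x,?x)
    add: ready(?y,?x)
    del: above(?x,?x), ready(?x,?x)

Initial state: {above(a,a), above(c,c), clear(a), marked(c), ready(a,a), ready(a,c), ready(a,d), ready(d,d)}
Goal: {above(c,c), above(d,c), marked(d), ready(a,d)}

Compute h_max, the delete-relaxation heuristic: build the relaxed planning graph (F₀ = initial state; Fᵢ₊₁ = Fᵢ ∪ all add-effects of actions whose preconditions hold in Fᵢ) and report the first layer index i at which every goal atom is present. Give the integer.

2

F0 = init (8 atoms)
F1 = F0 ∪ {clear(c), marked(a), ready(c,a), ready(c,c), ready(d,a)}  (13 atoms)
F2 = F1 ∪ {above(a,c), above(c,a), above(d,a), above(d,c), clear(d), marked(d), ready(d,c)}  (20 atoms)
goal ⊆ F2  ⇒  h_max = 2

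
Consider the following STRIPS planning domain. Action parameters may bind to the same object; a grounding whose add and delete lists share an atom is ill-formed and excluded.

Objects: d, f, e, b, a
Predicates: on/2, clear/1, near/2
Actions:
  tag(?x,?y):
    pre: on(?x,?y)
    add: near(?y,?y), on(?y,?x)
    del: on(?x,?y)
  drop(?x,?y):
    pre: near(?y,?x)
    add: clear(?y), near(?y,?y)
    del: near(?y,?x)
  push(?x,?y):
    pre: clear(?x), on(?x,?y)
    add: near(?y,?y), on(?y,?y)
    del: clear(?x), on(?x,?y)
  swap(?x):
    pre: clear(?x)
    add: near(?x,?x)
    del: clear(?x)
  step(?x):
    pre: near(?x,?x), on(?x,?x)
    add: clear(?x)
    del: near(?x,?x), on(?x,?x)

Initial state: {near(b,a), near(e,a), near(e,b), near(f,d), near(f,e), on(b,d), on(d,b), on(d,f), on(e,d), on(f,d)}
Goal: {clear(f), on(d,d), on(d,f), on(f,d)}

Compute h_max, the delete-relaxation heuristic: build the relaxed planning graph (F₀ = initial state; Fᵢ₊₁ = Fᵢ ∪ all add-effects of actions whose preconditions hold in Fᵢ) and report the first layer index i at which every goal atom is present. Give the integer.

2

F0 = init (10 atoms)
F1 = F0 ∪ {clear(b), clear(e), clear(f), near(b,b), near(d,d), near(e,e), near(f,f), on(d,e)}  (18 atoms)
F2 = F1 ∪ {on(d,d)}  (19 atoms)
goal ⊆ F2  ⇒  h_max = 2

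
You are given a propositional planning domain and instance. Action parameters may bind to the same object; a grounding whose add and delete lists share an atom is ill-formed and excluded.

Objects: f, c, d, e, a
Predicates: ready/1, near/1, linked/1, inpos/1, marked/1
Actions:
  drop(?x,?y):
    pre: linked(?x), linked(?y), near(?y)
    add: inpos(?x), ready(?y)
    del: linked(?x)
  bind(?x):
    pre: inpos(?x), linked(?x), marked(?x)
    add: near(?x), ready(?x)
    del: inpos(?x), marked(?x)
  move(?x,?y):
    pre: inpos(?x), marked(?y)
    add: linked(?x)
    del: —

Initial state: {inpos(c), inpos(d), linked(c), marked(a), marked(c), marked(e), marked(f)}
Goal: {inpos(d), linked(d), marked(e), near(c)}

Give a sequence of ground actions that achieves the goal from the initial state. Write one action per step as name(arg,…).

1. bind(c)  →  {inpos(d), linked(c), marked(a), marked(e), marked(f), near(c), ready(c)}
2. move(d,f)  →  {inpos(d), linked(c), linked(d), marked(a), marked(e), marked(f), near(c), ready(c)}

bind(c); move(d,f)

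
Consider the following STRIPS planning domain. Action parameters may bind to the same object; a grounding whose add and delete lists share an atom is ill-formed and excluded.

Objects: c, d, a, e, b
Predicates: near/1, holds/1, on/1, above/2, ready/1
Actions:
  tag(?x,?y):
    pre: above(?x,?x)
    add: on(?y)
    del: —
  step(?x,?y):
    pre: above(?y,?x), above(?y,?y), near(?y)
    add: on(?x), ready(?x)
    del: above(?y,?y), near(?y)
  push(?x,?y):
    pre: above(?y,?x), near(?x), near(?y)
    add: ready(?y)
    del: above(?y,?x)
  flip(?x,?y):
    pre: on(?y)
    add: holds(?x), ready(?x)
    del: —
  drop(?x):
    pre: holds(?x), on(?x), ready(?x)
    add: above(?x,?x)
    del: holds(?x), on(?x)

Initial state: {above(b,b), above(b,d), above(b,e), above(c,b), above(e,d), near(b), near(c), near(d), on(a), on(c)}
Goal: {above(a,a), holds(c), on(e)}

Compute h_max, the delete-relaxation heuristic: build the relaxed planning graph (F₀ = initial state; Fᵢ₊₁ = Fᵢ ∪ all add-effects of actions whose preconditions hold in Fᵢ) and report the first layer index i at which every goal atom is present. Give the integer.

2

F0 = init (10 atoms)
F1 = F0 ∪ {holds(a), holds(b), holds(c), holds(d), holds(e), on(b), on(d), on(e), ready(a), ready(b), ready(c), ready(d), ready(e)}  (23 atoms)
F2 = F1 ∪ {above(a,a), above(c,c), above(d,d), above(e,e)}  (27 atoms)
goal ⊆ F2  ⇒  h_max = 2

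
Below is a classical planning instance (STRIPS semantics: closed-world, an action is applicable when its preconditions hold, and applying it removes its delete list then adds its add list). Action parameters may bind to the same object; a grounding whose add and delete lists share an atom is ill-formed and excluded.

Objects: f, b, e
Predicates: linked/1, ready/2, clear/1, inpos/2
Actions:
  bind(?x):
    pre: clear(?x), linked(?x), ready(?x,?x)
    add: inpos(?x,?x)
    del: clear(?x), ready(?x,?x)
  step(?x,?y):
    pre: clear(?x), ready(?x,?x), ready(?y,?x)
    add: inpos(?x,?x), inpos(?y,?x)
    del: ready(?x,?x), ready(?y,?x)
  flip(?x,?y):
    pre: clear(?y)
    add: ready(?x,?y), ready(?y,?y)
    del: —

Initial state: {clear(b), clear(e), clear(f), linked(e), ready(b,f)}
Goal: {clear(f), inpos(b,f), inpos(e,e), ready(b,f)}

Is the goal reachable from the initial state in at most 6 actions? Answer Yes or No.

1. flip(f,f)  →  {clear(b), clear(e), clear(f), linked(e), ready(b,f), ready(f,f)}
2. step(f,b)  →  {clear(b), clear(e), clear(f), inpos(b,f), inpos(f,f), linked(e)}
3. flip(f,e)  →  {clear(b), clear(e), clear(f), inpos(b,f), inpos(f,f), linked(e), ready(e,e), ready(f,e)}
4. bind(e)  →  {clear(b), clear(f), inpos(b,f), inpos(e,e), inpos(f,f), linked(e), ready(f,e)}
5. flip(b,f)  →  {clear(b), clear(f), inpos(b,f), inpos(e,e), inpos(f,f), linked(e), ready(b,f), ready(f,e), ready(f,f)}
optimal plan length = 5; 5 ≤ 6

Yes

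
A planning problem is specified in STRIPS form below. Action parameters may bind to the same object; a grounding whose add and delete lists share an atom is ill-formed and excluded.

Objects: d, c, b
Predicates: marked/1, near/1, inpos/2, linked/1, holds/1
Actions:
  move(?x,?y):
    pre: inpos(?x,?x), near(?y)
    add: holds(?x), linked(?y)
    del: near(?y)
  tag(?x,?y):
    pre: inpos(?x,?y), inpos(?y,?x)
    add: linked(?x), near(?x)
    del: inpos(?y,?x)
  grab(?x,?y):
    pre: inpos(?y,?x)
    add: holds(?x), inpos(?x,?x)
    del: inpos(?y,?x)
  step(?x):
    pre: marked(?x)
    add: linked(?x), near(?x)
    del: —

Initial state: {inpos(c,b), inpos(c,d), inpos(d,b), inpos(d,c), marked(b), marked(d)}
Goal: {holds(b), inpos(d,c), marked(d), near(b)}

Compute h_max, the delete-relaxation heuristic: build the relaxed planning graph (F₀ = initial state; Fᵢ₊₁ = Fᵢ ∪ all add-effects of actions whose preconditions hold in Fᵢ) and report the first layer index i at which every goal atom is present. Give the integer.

1

F0 = init (6 atoms)
F1 = F0 ∪ {holds(b), holds(c), holds(d), inpos(b,b), inpos(c,c), inpos(d,d), linked(b), linked(c), linked(d), near(b), near(c), near(d)}  (18 atoms)
goal ⊆ F1  ⇒  h_max = 1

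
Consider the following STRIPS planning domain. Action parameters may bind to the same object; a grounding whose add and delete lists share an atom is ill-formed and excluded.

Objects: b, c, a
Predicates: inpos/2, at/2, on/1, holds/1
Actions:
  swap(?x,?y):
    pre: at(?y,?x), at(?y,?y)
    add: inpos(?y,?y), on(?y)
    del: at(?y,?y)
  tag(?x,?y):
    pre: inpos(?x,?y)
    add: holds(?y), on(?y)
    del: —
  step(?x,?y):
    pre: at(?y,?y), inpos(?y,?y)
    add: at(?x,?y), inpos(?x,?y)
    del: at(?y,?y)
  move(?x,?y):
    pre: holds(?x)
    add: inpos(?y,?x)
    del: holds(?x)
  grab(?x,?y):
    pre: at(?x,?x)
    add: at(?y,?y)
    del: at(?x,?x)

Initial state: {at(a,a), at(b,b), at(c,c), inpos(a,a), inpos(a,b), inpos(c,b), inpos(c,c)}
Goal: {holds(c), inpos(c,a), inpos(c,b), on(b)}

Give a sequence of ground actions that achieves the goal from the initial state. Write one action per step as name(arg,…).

1. swap(b,b)  →  {at(a,a), at(c,c), inpos(a,a), inpos(a,b), inpos(b,b), inpos(c,b), inpos(c,c), on(b)}
2. tag(c,c)  →  {at(a,a), at(c,c), holds(c), inpos(a,a), inpos(a,b), inpos(b,b), inpos(c,b), inpos(c,c), on(b), on(c)}
3. step(c,a)  →  {at(c,a), at(c,c), holds(c), inpos(a,a), inpos(a,b), inpos(b,b), inpos(c,a), inpos(c,b), inpos(c,c), on(b), on(c)}

swap(b,b); tag(c,c); step(c,a)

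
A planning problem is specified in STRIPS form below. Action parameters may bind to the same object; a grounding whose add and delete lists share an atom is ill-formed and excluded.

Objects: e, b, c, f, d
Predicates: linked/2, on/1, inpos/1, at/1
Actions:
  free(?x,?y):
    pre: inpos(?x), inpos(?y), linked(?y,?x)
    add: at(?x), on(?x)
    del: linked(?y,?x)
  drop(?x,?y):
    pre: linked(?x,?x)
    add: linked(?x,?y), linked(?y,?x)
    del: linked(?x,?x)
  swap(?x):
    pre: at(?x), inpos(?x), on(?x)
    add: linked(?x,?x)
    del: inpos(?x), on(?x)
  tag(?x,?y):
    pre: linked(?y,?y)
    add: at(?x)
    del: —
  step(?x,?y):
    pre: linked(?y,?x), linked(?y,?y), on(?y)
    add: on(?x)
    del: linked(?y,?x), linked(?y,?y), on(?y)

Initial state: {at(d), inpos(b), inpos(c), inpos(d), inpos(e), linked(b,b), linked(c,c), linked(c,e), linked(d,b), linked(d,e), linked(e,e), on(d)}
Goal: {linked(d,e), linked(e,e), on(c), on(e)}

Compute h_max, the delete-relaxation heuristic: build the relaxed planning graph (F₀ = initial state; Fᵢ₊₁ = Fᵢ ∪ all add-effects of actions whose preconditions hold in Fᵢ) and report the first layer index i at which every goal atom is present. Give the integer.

1

F0 = init (12 atoms)
F1 = F0 ∪ {at(b), at(c), at(e), at(f), linked(b,c), linked(b,d), linked(b,e), linked(b,f), linked(c,b), linked(c,d), linked(c,f), linked(d,c), linked(d,d), linked(e,b), linked(e,c), linked(e,d), linked(e,f), linked(f,b), linked(f,c), linked(f,e), on(b), on(c), on(e)}  (35 atoms)
goal ⊆ F1  ⇒  h_max = 1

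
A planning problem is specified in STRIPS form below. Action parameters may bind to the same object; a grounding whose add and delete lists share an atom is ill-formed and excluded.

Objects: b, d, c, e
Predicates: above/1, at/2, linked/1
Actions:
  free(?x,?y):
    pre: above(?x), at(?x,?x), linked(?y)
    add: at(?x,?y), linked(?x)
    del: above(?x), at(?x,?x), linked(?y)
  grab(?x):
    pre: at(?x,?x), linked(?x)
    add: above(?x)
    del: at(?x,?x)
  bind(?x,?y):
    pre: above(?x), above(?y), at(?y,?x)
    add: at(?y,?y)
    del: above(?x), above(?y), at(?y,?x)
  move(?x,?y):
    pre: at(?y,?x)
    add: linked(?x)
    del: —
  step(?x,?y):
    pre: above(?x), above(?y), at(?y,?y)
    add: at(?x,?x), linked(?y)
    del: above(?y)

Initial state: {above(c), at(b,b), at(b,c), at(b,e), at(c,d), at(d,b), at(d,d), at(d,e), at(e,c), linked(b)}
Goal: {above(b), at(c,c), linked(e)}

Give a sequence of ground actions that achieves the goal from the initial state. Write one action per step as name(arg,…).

grab(b); move(d,d); grab(d); bind(d,c); move(e,b)

1. grab(b)  →  {above(b), above(c), at(b,c), at(b,e), at(c,d), at(d,b), at(d,d), at(d,e), at(e,c), linked(b)}
2. move(d,d)  →  {above(b), above(c), at(b,c), at(b,e), at(c,d), at(d,b), at(d,d), at(d,e), at(e,c), linked(b), linked(d)}
3. grab(d)  →  {above(b), above(c), above(d), at(b,c), at(b,e), at(c,d), at(d,b), at(d,e), at(e,c), linked(b), linked(d)}
4. bind(d,c)  →  {above(b), at(b,c), at(b,e), at(c,c), at(d,b), at(d,e), at(e,c), linked(b), linked(d)}
5. move(e,b)  →  {above(b), at(b,c), at(b,e), at(c,c), at(d,b), at(d,e), at(e,c), linked(b), linked(d), linked(e)}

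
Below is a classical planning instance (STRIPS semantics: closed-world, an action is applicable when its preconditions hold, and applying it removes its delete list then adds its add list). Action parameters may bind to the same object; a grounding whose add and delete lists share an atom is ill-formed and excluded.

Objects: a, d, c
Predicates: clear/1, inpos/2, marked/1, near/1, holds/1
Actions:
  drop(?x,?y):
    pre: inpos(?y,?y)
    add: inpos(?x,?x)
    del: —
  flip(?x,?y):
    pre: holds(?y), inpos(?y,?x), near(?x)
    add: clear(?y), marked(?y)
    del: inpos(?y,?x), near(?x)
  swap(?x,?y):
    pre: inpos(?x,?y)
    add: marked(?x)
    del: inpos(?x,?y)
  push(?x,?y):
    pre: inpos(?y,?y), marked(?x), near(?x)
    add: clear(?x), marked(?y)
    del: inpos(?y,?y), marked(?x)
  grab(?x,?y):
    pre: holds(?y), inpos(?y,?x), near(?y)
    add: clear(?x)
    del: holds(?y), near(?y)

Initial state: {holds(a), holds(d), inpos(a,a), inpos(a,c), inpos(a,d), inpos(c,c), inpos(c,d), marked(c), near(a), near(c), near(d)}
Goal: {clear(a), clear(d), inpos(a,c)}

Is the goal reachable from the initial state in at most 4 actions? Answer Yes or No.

1. drop(d,a)  →  {holds(a), holds(d), inpos(a,a), inpos(a,c), inpos(a,d), inpos(c,c), inpos(c,d), inpos(d,d), marked(c), near(a), near(c), near(d)}
2. flip(a,a)  →  {clear(a), holds(a), holds(d), inpos(a,c), inpos(a,d), inpos(c,c), inpos(c,d), inpos(d,d), marked(a), marked(c), near(c), near(d)}
3. flip(d,d)  →  {clear(a), clear(d), holds(a), holds(d), inpos(a,c), inpos(a,d), inpos(c,c), inpos(c,d), marked(a), marked(c), marked(d), near(c)}
optimal plan length = 3; 3 ≤ 4

Yes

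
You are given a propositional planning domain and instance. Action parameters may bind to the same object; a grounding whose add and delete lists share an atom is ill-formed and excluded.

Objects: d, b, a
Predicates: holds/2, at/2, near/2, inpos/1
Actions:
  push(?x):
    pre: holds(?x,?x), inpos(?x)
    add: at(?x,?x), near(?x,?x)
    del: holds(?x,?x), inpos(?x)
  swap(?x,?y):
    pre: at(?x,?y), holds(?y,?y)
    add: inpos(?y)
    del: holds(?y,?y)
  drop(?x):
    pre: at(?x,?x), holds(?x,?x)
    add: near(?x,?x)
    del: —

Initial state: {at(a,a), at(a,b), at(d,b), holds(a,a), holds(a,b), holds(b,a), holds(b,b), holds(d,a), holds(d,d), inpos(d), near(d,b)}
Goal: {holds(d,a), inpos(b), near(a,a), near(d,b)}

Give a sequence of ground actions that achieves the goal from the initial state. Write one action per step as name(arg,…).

1. swap(d,b)  →  {at(a,a), at(a,b), at(d,b), holds(a,a), holds(a,b), holds(b,a), holds(d,a), holds(d,d), inpos(b), inpos(d), near(d,b)}
2. drop(a)  →  {at(a,a), at(a,b), at(d,b), holds(a,a), holds(a,b), holds(b,a), holds(d,a), holds(d,d), inpos(b), inpos(d), near(a,a), near(d,b)}

swap(d,b); drop(a)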